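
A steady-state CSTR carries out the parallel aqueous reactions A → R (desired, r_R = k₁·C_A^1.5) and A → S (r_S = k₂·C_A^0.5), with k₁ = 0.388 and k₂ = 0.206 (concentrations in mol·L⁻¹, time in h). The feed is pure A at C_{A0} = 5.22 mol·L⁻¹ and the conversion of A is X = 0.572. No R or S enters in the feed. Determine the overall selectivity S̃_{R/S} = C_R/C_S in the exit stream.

4.21

Exit C_A = C_{A0}(1−X) = 5.22×0.428 = 2.234 mol·L⁻¹.
A CSTR operates uniformly at the exit composition, giving r_R = 1.296 and r_S = 0.3079 (each k·C_A^n at C_A = 2.234).
Overall selectivity = C_R/C_S = r_Rτ/(r_Sτ) = r_R/r_S = 4.21.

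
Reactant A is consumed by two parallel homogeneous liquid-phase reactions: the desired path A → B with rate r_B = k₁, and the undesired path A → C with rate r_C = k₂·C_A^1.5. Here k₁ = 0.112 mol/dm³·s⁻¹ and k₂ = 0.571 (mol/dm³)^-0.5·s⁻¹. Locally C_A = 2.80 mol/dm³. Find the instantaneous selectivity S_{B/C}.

S_{B/C} = r_B/r_C = (k₁)/(k₂·C_A^1.5) = (k₁/k₂)·C_A^-1.5.
= (0.112) / (0.571×2.800^1.5) = 0.1120/2.675 = 0.0419.

0.0419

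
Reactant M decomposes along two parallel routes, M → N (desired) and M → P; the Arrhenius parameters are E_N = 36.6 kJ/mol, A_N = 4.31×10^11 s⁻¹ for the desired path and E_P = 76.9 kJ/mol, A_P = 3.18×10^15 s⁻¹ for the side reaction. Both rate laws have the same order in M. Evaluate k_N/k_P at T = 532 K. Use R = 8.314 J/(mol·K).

Since both paths have the same order in M, the concentration cancels and S_{N/P} = k_N/k_P = (A_N/A_P)·exp[(E_P−E_N)/(RT)].
(E_P−E_N)/(RT) = (76.9−36.6)×10³/(8.314×532) = 40300/4423 = 9.111.
k_N/k_P = (4.31×10^11/3.18×10^15)·exp(9.111) = 1.355×10^-4 × 9058 = 1.23.
Since E_N < E_P, lowering the temperature improves selectivity toward N.

1.23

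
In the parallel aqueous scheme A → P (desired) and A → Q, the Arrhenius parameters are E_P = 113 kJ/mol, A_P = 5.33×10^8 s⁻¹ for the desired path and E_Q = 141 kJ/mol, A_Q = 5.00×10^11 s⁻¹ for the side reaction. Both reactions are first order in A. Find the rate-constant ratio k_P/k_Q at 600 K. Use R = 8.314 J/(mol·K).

With equal orders, S_{P/Q} = k_P/k_Q = (A_P/A_Q)·exp[(E_Q−E_P)/(RT)].
(E_Q−E_P)/(RT) = (141−113)×10³/(8.314×600) = 28000/4988 = 5.613.
k_P/k_Q = (5.33×10^8/5.00×10^11)·exp(5.613) = 0.001066 × 274.0 = 0.292.
Since E_P < E_Q, lowering the temperature improves selectivity toward P.

0.292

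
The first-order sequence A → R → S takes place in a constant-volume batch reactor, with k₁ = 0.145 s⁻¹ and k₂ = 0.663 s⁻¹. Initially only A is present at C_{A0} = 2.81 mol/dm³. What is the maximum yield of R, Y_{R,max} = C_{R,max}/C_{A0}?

0.143

For a first-order series the maximum intermediate yield is C_{R,max}/C_{A0} = (k₁/k₂)^[k₂/(k₂−k₁)].
= (0.145/0.663)^(0.663/(0.663−0.145)) = (0.2187)^(1.280) = 0.1429.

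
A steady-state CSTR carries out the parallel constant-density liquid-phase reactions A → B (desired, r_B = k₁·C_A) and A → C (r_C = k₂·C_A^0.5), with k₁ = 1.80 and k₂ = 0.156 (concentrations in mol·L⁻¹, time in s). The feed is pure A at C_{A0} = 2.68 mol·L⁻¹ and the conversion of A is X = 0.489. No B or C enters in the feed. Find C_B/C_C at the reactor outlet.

Exit C_A = C_{A0}(1−X) = 2.68×0.511 = 1.369 mol·L⁻¹.
In a CSTR the entire volume is at exit conditions, so r_B = 1.80×1.369 = 2.465 and r_C = 0.156×1.369^0.5 = 0.1826.
Overall selectivity = C_B/C_C = r_Bτ/(r_Cτ) = r_B/r_C = 13.5.

13.5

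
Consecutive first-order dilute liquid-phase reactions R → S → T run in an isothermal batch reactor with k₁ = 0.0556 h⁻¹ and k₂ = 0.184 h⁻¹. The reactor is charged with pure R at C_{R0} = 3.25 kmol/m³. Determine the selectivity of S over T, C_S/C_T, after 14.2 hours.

0.433

The intermediate concentration in a first-order A→B→C sequence is C_S = k₁C_{R0}(e^(−k₁t) − e^(−k₂t))/(k₂−k₁).
e^(−k₁t) = e^(−0.0556×14.2) = e^(−0.7895) = 0.4541; e^(−k₂t) = e^(−2.613) = 0.07333.
C_S = 0.0556×3.25/(0.184−0.0556) × (0.4541−0.07333) = 1.407×0.3807 = 0.5358 kmol/m³.
C_R = C_{R0}e^(−k₁t) = 1.476 kmol/m³, so C_T = C_{R0}−C_R−C_S = 1.238 kmol/m³; C_S/C_T = 0.433.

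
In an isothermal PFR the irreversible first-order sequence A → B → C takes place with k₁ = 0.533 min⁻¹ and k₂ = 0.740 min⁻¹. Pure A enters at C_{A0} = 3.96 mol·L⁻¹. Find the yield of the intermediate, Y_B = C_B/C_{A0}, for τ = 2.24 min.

The intermediate concentration in a first-order A→B→C sequence is C_B = k₁C_{A0}(e^(−k₁τ) − e^(−k₂τ))/(k₂−k₁).
e^(−k₁τ) = e^(−0.533×2.24) = e^(−1.194) = 0.3030; e^(−k₂τ) = e^(−1.658) = 0.1906.
C_B = 0.533×3.96/(0.740−0.533) × (0.3030−0.1906) = 10.20×0.1124 = 1.146 mol·L⁻¹.
Y_B = C_B/C_{A0} = 1.146/3.96 = 0.290.

0.290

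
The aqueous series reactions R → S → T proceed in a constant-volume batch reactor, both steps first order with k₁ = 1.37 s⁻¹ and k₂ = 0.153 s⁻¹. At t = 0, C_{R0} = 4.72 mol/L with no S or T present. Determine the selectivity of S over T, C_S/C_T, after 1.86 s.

4.66

The intermediate concentration in a first-order A→B→C sequence is C_S = k₁C_{R0}(e^(−k₁t) − e^(−k₂t))/(k₂−k₁).
e^(−k₁t) = e^(−1.37×1.86) = e^(−2.548) = 0.07822; e^(−k₂t) = e^(−0.2846) = 0.7523.
C_S = 1.37×4.72/(0.153−1.37) × (0.07822−0.7523) = (-5.313)×(-0.6741) = 3.582 mol/L.
C_R = C_{R0}e^(−k₁t) = 0.3692 mol/L, so C_T = C_{R0}−C_R−C_S = 0.7690 mol/L; C_S/C_T = 4.66.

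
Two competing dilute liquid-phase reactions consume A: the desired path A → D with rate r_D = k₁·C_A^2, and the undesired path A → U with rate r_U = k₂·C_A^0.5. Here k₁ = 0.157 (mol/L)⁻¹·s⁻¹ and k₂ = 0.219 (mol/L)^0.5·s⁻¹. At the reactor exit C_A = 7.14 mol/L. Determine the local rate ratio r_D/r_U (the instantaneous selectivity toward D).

S_{D/U} = r_D/r_U = (k₁·C_A^2)/(k₂·C_A^0.5) = (k₁/k₂)·C_A^1.5.
= (0.157×7.140^2) / (0.219×7.140^0.5) = 8.004/0.5852 = 13.7.
Since the desired path is higher order in A, keeping C_A high (PFR or concentrated feed) favours D.

13.7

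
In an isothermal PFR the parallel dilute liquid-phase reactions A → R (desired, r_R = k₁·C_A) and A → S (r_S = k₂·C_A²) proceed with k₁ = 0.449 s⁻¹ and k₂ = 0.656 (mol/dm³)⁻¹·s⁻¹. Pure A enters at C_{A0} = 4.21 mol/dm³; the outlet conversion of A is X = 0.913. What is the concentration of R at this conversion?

1.05 mol/dm³

C_A = C_{A0}(1−X) = 0.3663 mol/dm³.
Along a PFR/batch, dC_R/dC_A = −r_R/(r_R+r_S) = −k₁/(k₁+k₂·C_A).
Integrating from C_{A0} to C_A: C_R = (0.449/0.656)·ln[(0.449+0.656·4.21)/(0.449+0.656·0.366)] = 0.6845·ln(3.211/0.6893) = 1.053 mol/dm³.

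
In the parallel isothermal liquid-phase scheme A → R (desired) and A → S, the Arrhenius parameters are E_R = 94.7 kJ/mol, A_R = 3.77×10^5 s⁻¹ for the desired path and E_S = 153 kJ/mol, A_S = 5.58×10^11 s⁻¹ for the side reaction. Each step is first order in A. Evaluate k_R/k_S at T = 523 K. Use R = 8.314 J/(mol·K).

k_R/k_S = (A_R/A_S)·exp[−(E_R−E_S)/(RT)] = (A_R/A_S)·exp[(E_S−E_R)/(RT)].
(E_S−E_R)/(RT) = (153−94.7)×10³/(8.314×523) = 58300/4348 = 13.41.
k_R/k_S = (3.77×10^5/5.58×10^11)·exp(13.41) = 6.756×10^-7 × 6.652×10^5 = 0.449.
Since E_R < E_S, lowering the temperature improves selectivity toward R.

0.449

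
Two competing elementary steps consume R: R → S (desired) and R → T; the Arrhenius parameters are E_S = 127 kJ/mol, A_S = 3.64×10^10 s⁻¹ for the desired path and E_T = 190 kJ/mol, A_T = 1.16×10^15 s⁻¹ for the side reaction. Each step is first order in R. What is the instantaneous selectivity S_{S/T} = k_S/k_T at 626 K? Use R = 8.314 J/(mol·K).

Since both paths have the same order in R, the concentration cancels and S_{S/T} = k_S/k_T = (A_S/A_T)·exp[(E_T−E_S)/(RT)].
(E_T−E_S)/(RT) = (190−127)×10³/(8.314×626) = 63000/5205 = 12.10.
k_S/k_T = (3.64×10^10/1.16×10^15)·exp(12.10) = 3.138×10^-5 × 1.807×10^5 = 5.67.

5.67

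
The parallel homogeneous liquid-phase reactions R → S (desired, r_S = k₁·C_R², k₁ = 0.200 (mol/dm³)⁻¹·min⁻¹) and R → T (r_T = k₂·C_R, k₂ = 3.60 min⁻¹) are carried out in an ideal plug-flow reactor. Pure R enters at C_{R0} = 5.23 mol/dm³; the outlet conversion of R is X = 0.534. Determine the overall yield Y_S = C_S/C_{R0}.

0.0932

C_R = C_{R0}(1−X) = 2.437 mol/dm³.
Along a PFR/batch, dC_T/dC_R = −r_T/(r_S+r_T) = −k₂/(k₂+k₁·C_R).
Integrating from C_{R0} to C_R: C_T = (3.60/0.200)·ln[(3.60+0.200·5.23)/(3.60+0.200·2.44)] = 18.00·ln(4.646/4.087) = 2.306 mol/dm³.
Then C_S = (C_{R0}−C_R) − C_T = 2.793 − 2.306 = 0.4872 mol/dm³.
Y_S = C_S/C_{R0} = 0.4872/5.23 = 0.0932.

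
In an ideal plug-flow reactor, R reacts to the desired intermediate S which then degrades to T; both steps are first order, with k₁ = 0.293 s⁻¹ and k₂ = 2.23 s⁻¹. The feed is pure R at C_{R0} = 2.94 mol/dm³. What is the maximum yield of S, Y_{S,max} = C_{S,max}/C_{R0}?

0.0967

For a first-order series the maximum intermediate yield is C_{S,max}/C_{R0} = (k₁/k₂)^[k₂/(k₂−k₁)].
= (0.293/2.23)^(2.23/(2.23−0.293)) = (0.1314)^(1.151) = 0.09666.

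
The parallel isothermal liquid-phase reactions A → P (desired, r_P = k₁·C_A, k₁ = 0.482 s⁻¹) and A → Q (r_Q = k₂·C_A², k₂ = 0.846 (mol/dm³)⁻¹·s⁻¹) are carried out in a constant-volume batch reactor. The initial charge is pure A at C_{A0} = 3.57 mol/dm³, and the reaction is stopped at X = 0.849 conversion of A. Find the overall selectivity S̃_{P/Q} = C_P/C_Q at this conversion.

C_A = C_{A0}(1−X) = 0.5391 mol/dm³.
Along a PFR/batch, dC_P/dC_A = −r_P/(r_P+r_Q) = −k₁/(k₁+k₂·C_A).
Integrating from C_{A0} to C_A: C_P = (0.482/0.846)·ln[(0.482+0.846·3.57)/(0.482+0.846·0.539)] = 0.5697·ln(3.502/0.9381) = 0.7505 mol/dm³.
C_Q = (C_{A0}−C_A)−C_P = 2.280 mol/dm³; S̃_{P/Q} = 0.7505/2.280 = 0.329.

0.329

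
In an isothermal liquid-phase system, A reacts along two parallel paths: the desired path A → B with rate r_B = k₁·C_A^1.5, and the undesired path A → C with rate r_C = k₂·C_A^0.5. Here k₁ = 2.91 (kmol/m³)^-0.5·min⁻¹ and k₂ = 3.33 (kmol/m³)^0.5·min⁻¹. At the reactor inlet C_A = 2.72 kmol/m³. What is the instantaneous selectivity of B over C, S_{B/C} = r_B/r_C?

2.38

S_{B/C} = r_B/r_C = (k₁·C_A^1.5)/(k₂·C_A^0.5) = (k₁/k₂)·C_A.
= (2.91×2.720^1.5) / (3.33×2.720^0.5) = 13.05/5.492 = 2.38.
Since the desired path is higher order in A, keeping C_A high (PFR or concentrated feed) favours B.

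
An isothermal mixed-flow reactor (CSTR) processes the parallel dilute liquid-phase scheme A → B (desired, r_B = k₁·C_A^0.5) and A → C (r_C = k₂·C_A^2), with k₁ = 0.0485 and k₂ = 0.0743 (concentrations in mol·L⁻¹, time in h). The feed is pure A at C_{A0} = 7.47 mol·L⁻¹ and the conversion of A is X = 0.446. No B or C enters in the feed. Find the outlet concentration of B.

0.240 mol·L⁻¹

Exit C_A = C_{A0}(1−X) = 7.47×0.554 = 4.138 mol·L⁻¹.
A CSTR operates uniformly at the exit composition, giving r_B = 0.09866 and r_C = 1.272 (each k·C_A^n at C_A = 4.138).
Fraction of consumed A going to B: r_B/(r_B+r_C) = 0.07196.
C_B = 0.07196·C_{A0}·X = 0.07196×7.47×0.446 = 0.240 mol·L⁻¹.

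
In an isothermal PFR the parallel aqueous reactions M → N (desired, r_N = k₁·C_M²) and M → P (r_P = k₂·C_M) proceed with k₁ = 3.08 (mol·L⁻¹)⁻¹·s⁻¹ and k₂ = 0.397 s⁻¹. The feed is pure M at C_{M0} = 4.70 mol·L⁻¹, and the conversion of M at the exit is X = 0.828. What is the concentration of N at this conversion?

3.68 mol·L⁻¹

C_M = C_{M0}(1−X) = 0.8084 mol·L⁻¹.
Along a PFR/batch, dC_P/dC_M = −r_P/(r_N+r_P) = −k₂/(k₂+k₁·C_M).
Integrating from C_{M0} to C_M: C_P = (0.397/3.08)·ln[(0.397+3.08·4.70)/(0.397+3.08·0.808)] = 0.1289·ln(14.87/2.887) = 0.2113 mol·L⁻¹.
Then C_N = (C_{M0}−C_M) − C_P = 3.892 − 0.2113 = 3.680 mol·L⁻¹.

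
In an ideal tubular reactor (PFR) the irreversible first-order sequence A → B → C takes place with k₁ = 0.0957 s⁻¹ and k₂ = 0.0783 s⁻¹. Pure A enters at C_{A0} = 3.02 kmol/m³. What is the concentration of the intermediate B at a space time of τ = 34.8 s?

0.495 kmol/m³

For first-order series with pure A initially, C_B(τ) = k₁C_{A0}/(k₂−k₁)·(e^(−k₁τ) − e^(−k₂τ)).
e^(−k₁τ) = e^(−0.0957×34.8) = e^(−3.330) = 0.03578; e^(−k₂τ) = e^(−2.725) = 0.06556.
C_B = 0.0957×3.02/(0.0783−0.0957) × (0.03578−0.06556) = (-16.61)×(-0.02978) = 0.4946 kmol/m³.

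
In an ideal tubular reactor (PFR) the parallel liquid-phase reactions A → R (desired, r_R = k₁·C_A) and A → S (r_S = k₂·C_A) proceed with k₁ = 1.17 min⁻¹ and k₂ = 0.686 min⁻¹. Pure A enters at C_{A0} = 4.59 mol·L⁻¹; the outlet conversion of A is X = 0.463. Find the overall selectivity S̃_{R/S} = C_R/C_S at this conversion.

1.71

C_A = C_{A0}(1−X) = 2.465 mol·L⁻¹.
Both paths are first order in A, so the instantaneous fraction to R is constant: dC_R/d(−C_A) = k₁/(k₁+k₂) = 0.6304.
C_R = 0.6304·(C_{A0}−C_A) = 0.6304×2.125 = 1.34 mol·L⁻¹.
C_S = (C_{A0}−C_A)−C_R = 0.7855 mol·L⁻¹; S̃_{R/S} = 1.340/0.7855 = 1.71.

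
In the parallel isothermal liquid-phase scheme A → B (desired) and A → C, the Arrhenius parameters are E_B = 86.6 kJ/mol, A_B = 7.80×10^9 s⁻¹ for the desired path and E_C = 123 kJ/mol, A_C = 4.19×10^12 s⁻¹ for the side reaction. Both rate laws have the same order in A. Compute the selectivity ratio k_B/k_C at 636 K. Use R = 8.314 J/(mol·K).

1.82

k_B/k_C = (A_B/A_C)·exp[−(E_B−E_C)/(RT)] = (A_B/A_C)·exp[(E_C−E_B)/(RT)].
(E_C−E_B)/(RT) = (123−86.6)×10³/(8.314×636) = 36400/5288 = 6.884.
k_B/k_C = (7.80×10^9/4.19×10^12)·exp(6.884) = 0.001862 × 976.4 = 1.82.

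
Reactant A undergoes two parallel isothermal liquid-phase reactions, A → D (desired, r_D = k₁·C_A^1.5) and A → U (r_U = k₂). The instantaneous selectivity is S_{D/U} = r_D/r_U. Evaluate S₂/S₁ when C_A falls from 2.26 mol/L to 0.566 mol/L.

0.125

S_{D/U} = (k₁/k₂)·C_A^1.5, so S₂/S₁ = (C_{A,2}/C_{A,1})^1.5.
= (0.566/2.26)^1.5 = (0.2504)^1.5 = 0.125.
Selectivity toward D falls as C_A falls — high-concentration operation is favoured.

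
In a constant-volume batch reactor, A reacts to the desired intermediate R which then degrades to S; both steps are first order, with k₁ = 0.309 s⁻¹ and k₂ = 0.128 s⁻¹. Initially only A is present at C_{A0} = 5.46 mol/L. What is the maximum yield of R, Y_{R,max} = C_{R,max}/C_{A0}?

For a first-order series the maximum intermediate yield is C_{R,max}/C_{A0} = (k₁/k₂)^[k₂/(k₂−k₁)].
= (0.309/0.128)^(0.128/(0.128−0.309)) = (2.414)^(-0.7072) = 0.5362.

0.536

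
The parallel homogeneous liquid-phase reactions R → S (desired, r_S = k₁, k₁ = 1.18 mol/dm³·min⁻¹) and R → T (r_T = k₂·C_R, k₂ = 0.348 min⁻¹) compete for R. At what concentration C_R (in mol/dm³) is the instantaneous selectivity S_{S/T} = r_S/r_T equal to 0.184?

18.4 mol/dm³

S_{S/T} = (k₁/k₂)·C_R⁻¹ ⇒ C_R = (S·k₂/k₁)^(-1).
= (0.184×0.348/1.18)^(-1) = (0.05426)^(-1) = 18.4 mol/dm³.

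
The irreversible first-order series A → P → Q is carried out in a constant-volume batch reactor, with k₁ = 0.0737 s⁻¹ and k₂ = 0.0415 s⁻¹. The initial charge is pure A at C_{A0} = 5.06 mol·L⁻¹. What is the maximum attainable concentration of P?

Evaluating C_P at t_opt = ln(k₂/k₁)/(k₂−k₁) gives C_{P,max}/C_{A0} = (k₁/k₂)^[k₂/(k₂−k₁)].
= (0.0737/0.0415)^(0.0415/(0.0415−0.0737)) = (1.776)^(-1.289) = 0.4770.
C_{P,max} = 0.4770×5.06 = 2.41 mol·L⁻¹.

2.41 mol·L⁻¹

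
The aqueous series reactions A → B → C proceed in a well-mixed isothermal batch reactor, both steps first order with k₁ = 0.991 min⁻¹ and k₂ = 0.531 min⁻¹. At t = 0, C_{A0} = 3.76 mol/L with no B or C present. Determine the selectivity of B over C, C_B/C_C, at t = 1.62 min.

Solving the coupled first-order balances gives C_B(t) = [k₁/(k₂−k₁)]·C_{A0}·(e^(−k₁t) − e^(−k₂t)).
e^(−k₁t) = e^(−0.991×1.62) = e^(−1.605) = 0.2008; e^(−k₂t) = e^(−0.8602) = 0.4231.
C_B = 0.991×3.76/(0.531−0.991) × (0.2008−0.4231) = (-8.100)×(-0.2223) = 1.800 mol/L.
C_A = C_{A0}e^(−k₁t) = 0.7550 mol/L, so C_C = C_{A0}−C_A−C_B = 1.205 mol/L; C_B/C_C = 1.49.

1.49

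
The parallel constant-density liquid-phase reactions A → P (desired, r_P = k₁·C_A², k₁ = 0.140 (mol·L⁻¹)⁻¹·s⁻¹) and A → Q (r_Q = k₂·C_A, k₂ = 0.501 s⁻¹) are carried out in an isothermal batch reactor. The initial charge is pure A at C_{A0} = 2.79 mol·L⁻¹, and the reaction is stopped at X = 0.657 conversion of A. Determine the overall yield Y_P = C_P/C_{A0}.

C_A = C_{A0}(1−X) = 0.9570 mol·L⁻¹.
Along a PFR/batch, dC_Q/dC_A = −r_Q/(r_P+r_Q) = −k₂/(k₂+k₁·C_A).
Integrating from C_{A0} to C_A: C_Q = (0.501/0.140)·ln[(0.501+0.140·2.79)/(0.501+0.140·0.957)] = 3.579·ln(0.8916/0.6350) = 1.215 mol·L⁻¹.
Then C_P = (C_{A0}−C_A) − C_Q = 1.833 − 1.215 = 0.6184 mol·L⁻¹.
Y_P = C_P/C_{A0} = 0.6184/2.79 = 0.222.

0.222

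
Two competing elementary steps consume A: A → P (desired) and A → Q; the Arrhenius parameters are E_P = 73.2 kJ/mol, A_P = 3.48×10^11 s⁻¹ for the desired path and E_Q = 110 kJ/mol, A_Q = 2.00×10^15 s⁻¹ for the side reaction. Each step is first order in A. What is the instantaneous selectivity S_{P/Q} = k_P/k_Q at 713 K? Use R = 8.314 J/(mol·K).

With equal orders, S_{P/Q} = k_P/k_Q = (A_P/A_Q)·exp[(E_Q−E_P)/(RT)].
(E_Q−E_P)/(RT) = (110−73.2)×10³/(8.314×713) = 36800/5928 = 6.208.
k_P/k_Q = (3.48×10^11/2.00×10^15)·exp(6.208) = 1.740×10^-4 × 496.7 = 0.0864.

0.0864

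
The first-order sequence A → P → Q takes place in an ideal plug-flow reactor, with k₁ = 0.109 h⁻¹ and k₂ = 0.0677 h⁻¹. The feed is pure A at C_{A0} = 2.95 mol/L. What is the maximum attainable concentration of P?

1.35 mol/L

Evaluating C_P at τ_opt = ln(k₂/k₁)/(k₂−k₁) gives C_{P,max}/C_{A0} = (k₁/k₂)^[k₂/(k₂−k₁)].
= (0.109/0.0677)^(0.0677/(0.0677−0.109)) = (1.610)^(-1.639) = 0.4581.
C_{P,max} = 0.4581×2.95 = 1.35 mol/L.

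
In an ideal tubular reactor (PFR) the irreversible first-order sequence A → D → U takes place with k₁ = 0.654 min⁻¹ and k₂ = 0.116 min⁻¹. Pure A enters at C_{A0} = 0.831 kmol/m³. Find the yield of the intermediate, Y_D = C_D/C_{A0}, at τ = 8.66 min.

0.441

For first-order series with pure A initially, C_D(τ) = k₁C_{A0}/(k₂−k₁)·(e^(−k₁τ) − e^(−k₂τ)).
e^(−k₁τ) = e^(−0.654×8.66) = e^(−5.664) = 0.003470; e^(−k₂τ) = e^(−1.005) = 0.3662.
C_D = 0.654×0.831/(0.116−0.654) × (0.003470−0.3662) = (-1.010)×(-0.3627) = 0.3664 kmol/m³.
Y_D = C_D/C_{A0} = 0.3664/0.831 = 0.441.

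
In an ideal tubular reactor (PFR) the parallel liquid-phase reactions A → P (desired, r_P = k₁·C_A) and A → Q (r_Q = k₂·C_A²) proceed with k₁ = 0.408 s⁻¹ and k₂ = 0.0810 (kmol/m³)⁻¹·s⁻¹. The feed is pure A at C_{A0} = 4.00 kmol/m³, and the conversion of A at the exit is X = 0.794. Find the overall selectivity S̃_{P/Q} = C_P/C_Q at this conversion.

2.19

C_A = C_{A0}(1−X) = 0.8240 kmol/m³.
Along a PFR/batch, dC_P/dC_A = −r_P/(r_P+r_Q) = −k₁/(k₁+k₂·C_A).
Integrating from C_{A0} to C_A: C_P = (0.408/0.0810)·ln[(0.408+0.0810·4.00)/(0.408+0.0810·0.824)] = 5.037·ln(0.7320/0.4747) = 2.181 kmol/m³.
C_Q = (C_{A0}−C_A)−C_P = 0.9949 kmol/m³; S̃_{P/Q} = 2.181/0.9949 = 2.19.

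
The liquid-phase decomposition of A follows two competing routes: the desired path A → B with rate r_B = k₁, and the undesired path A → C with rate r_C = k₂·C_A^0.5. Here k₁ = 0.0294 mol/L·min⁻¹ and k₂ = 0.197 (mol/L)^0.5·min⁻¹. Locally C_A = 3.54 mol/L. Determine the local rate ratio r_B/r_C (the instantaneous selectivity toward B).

S_{B/C} = r_B/r_C = (k₁)/(k₂·C_A^0.5) = (k₁/k₂)·C_A^-0.5.
= (0.0294) / (0.197×3.540^0.5) = 0.02940/0.3707 = 0.0793.

0.0793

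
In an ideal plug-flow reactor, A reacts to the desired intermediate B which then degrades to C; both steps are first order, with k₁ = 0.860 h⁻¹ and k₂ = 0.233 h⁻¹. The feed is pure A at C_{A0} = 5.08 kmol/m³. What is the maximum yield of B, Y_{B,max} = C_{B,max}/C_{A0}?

0.616

For a first-order series the maximum intermediate yield is C_{B,max}/C_{A0} = (k₁/k₂)^[k₂/(k₂−k₁)].
= (0.860/0.233)^(0.233/(0.233−0.860)) = (3.691)^(-0.3716) = 0.6155.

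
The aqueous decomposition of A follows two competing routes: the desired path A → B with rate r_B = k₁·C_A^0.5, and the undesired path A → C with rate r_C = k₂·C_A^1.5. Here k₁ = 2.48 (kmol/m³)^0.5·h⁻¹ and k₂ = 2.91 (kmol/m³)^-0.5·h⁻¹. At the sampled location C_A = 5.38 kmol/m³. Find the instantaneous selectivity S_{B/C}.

0.158

S_{B/C} = r_B/r_C = (k₁·C_A^0.5)/(k₂·C_A^1.5) = (k₁/k₂)·C_A⁻¹.
= (2.48×5.380^0.5) / (2.91×5.380^1.5) = 5.752/36.31 = 0.158.
The undesired path is higher order in A, so low C_A (CSTR or dilute feed) favours B.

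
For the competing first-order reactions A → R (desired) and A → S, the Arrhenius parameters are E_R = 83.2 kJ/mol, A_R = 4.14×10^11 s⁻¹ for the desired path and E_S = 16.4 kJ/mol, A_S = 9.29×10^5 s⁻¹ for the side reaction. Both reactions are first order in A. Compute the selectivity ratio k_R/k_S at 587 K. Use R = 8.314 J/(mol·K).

0.506

k_R/k_S = (A_R/A_S)·exp[−(E_R−E_S)/(RT)] = (A_R/A_S)·exp[(E_S−E_R)/(RT)].
(E_S−E_R)/(RT) = (16.4−83.2)×10³/(8.314×587) = -66800/4880 = -13.69.
k_R/k_S = (4.14×10^11/9.29×10^5)·exp(-13.69) = 4.456×10^5 × 1.136×10^-6 = 0.506.
Since E_R > E_S, raising the temperature improves selectivity toward R.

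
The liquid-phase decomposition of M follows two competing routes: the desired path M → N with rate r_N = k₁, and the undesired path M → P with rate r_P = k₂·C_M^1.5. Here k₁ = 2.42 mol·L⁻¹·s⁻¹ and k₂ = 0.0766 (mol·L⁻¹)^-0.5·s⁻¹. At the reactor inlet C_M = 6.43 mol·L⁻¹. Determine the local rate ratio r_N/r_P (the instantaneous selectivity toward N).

S_{N/P} = r_N/r_P = (k₁)/(k₂·C_M^1.5) = (k₁/k₂)·C_M^-1.5.
= (2.42) / (0.0766×6.430^1.5) = 2.420/1.249 = 1.94.

1.94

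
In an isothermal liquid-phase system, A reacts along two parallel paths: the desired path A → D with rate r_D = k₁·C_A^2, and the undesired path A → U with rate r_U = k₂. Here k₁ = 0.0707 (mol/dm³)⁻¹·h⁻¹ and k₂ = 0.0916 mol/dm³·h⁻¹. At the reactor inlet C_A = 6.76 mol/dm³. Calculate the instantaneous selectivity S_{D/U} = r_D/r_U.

35.3

S_{D/U} = r_D/r_U = (k₁·C_A^2)/(k₂) = (k₁/k₂)·C_A^2.
= (0.0707×6.760^2) / (0.0916) = 3.231/0.09160 = 35.3.
Since the desired path is higher order in A, keeping C_A high (PFR or concentrated feed) favours D.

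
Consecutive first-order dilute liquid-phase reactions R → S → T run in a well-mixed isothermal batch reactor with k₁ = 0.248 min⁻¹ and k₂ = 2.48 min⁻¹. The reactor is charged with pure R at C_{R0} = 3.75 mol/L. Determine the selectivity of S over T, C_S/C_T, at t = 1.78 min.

The intermediate concentration in a first-order A→B→C sequence is C_S = k₁C_{R0}(e^(−k₁t) − e^(−k₂t))/(k₂−k₁).
e^(−k₁t) = e^(−0.248×1.78) = e^(−0.4414) = 0.6431; e^(−k₂t) = e^(−4.414) = 0.01210.
C_S = 0.248×3.75/(2.48−0.248) × (0.6431−0.01210) = 0.4167×0.6310 = 0.2629 mol/L.
C_R = C_{R0}e^(−k₁t) = 2.412 mol/L, so C_T = C_{R0}−C_R−C_S = 1.075 mol/L; C_S/C_T = 0.244.

0.244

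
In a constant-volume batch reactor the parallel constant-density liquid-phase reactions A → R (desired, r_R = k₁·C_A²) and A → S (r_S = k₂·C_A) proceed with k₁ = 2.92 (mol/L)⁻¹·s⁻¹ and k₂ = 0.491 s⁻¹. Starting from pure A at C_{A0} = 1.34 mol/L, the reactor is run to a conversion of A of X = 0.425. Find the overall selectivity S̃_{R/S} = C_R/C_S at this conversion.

C_A = C_{A0}(1−X) = 0.7705 mol/L.
Along a PFR/batch, dC_S/dC_A = −r_S/(r_R+r_S) = −k₂/(k₂+k₁·C_A).
Integrating from C_{A0} to C_A: C_S = (0.491/2.92)·ln[(0.491+2.92·1.34)/(0.491+2.92·0.770)] = 0.1682·ln(4.404/2.741) = 0.07974 mol/L.
Then C_R = (C_{A0}−C_A) − C_S = 0.5695 − 0.07974 = 0.4898 mol/L.
S̃_{R/S} = C_R/C_S = 0.4898/0.07974 = 6.14.

6.14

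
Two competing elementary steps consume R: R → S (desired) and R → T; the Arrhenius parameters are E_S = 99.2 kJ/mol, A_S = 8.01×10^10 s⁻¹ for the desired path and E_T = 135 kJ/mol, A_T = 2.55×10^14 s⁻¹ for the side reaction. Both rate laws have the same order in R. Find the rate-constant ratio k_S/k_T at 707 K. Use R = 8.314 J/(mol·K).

k_S/k_T = (A_S/A_T)·exp[−(E_S−E_T)/(RT)] = (A_S/A_T)·exp[(E_T−E_S)/(RT)].
(E_T−E_S)/(RT) = (135−99.2)×10³/(8.314×707) = 35800/5878 = 6.091.
k_S/k_T = (8.01×10^10/2.55×10^14)·exp(6.091) = 3.141×10^-4 × 441.6 = 0.139.

0.139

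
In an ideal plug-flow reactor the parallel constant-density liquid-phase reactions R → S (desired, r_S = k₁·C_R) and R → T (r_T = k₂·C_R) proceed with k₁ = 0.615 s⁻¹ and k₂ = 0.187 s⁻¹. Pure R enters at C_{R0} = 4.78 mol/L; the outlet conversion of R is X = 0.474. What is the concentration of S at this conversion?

C_R = C_{R0}(1−X) = 2.514 mol/L.
Both paths are first order in R, so the instantaneous fraction to S is constant: dC_S/d(−C_R) = k₁/(k₁+k₂) = 0.7668.
C_S = 0.7668·(C_{R0}−C_R) = 0.7668×2.266 = 1.74 mol/L.

1.74 mol/L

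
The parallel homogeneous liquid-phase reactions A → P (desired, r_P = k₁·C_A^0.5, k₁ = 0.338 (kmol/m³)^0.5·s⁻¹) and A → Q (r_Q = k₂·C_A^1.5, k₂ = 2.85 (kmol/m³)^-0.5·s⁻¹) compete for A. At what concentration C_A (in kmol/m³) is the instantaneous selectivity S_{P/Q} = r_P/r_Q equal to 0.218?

S_{P/Q} = (k₁/k₂)·C_A⁻¹ ⇒ C_A = (S·k₂/k₁)^(-1).
= (0.218×2.85/0.338)^(-1) = (1.838)^(-1) = 0.544 kmol/m³.

0.544 kmol/m³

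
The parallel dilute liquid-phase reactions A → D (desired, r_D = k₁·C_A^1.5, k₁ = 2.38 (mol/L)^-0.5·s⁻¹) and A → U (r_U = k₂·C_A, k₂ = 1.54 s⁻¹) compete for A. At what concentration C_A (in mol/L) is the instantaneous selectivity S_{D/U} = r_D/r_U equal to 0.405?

S_{D/U} = (k₁/k₂)·C_A^0.5 ⇒ C_A = (S·k₂/k₁)^(2).
= (0.405×1.54/2.38)^(2) = (0.2621)^(2) = 0.0687 mol/L.

0.0687 mol/L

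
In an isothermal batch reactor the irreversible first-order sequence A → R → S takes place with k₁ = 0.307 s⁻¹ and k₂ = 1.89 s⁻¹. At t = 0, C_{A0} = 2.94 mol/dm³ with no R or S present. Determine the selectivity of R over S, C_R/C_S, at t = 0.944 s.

The intermediate concentration in a first-order A→B→C sequence is C_R = k₁C_{A0}(e^(−k₁t) − e^(−k₂t))/(k₂−k₁).
e^(−k₁t) = e^(−0.307×0.944) = e^(−0.2898) = 0.7484; e^(−k₂t) = e^(−1.784) = 0.1679.
C_R = 0.307×2.94/(1.89−0.307) × (0.7484−0.1679) = 0.5702×0.5805 = 0.3310 mol/dm³.
C_A = C_{A0}e^(−k₁t) = 2.200 mol/dm³, so C_S = C_{A0}−C_A−C_R = 0.4087 mol/dm³; C_R/C_S = 0.810.

0.810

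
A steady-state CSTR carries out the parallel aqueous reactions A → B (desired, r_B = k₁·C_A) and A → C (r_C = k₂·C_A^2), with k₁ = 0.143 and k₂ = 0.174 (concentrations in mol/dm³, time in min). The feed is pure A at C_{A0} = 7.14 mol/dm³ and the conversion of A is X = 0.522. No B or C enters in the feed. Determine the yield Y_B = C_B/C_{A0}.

0.101

Exit C_A = C_{A0}(1−X) = 7.14×0.478 = 3.413 mol/dm³.
Rates in a CSTR are evaluated at the outlet concentration: r_B = 0.143×3.413 = 0.4880, r_C = 0.174×3.413^2 = 2.027.
Fraction of consumed A going to B: r_B/(r_B+r_C) = 0.1941.
C_B = 0.1941·C_{A0}·X = 0.1941×7.14×0.522 = 0.723 mol/dm³; Y_B = C_B/C_{A0} = 0.101.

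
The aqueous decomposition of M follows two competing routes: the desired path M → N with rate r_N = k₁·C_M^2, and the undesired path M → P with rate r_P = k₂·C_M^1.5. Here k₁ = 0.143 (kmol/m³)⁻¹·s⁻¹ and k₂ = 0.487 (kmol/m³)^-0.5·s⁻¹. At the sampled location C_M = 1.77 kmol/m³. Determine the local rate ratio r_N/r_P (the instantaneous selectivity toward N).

S_{N/P} = r_N/r_P = (k₁·C_M^2)/(k₂·C_M^1.5) = (k₁/k₂)·C_M^0.5.
= (0.143×1.770^2) / (0.487×1.770^1.5) = 0.4480/1.147 = 0.391.
Since the desired path is higher order in M, keeping C_M high (PFR or concentrated feed) favours N.

0.391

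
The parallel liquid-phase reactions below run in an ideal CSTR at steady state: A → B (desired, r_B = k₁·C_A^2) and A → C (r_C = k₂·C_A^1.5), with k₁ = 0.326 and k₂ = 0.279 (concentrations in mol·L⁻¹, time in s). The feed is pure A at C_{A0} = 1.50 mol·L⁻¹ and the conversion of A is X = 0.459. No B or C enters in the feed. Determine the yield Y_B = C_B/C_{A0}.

Exit C_A = C_{A0}(1−X) = 1.50×0.541 = 0.8115 mol·L⁻¹.
Rates in a CSTR are evaluated at the outlet concentration: r_B = 0.326×0.8115^2 = 0.2147, r_C = 0.279×0.8115^1.5 = 0.2040.
Fraction of consumed A going to B: r_B/(r_B+r_C) = 0.5128.
C_B = 0.5128·C_{A0}·X = 0.5128×1.50×0.459 = 0.353 mol·L⁻¹; Y_B = C_B/C_{A0} = 0.235.

0.235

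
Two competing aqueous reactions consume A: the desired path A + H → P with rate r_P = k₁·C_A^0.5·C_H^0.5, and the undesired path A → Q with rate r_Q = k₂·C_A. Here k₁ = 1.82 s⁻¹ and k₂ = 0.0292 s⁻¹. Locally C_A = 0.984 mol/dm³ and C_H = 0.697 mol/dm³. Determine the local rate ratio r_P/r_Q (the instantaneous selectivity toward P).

S_{P/Q} = r_P/r_Q = (k₁·C_A^0.5·C_H^0.5)/(k₂·C_A) = (k₁/k₂)·C_A^-0.5·C_H^0.5.
= (1.82×0.9840^0.5×0.6970^0.5) / (0.0292×0.9840) = 1.507/0.02873 = 52.5.
The undesired path is higher order in A, so low C_A (CSTR or dilute feed) favours P.

52.5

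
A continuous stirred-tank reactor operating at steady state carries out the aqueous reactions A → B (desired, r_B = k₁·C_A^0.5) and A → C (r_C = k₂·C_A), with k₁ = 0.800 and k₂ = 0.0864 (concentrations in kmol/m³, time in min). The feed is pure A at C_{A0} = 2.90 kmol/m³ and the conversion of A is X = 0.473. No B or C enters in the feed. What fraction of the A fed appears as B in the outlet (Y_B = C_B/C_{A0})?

0.417

Exit C_A = C_{A0}(1−X) = 2.90×0.527 = 1.528 kmol/m³.
A CSTR operates uniformly at the exit composition, giving r_B = 0.9890 and r_C = 0.1320 (each k·C_A^n at C_A = 1.528).
Fraction of consumed A going to B: r_B/(r_B+r_C) = 0.8822.
C_B = 0.8822·C_{A0}·X = 0.8822×2.90×0.473 = 1.21 kmol/m³; Y_B = C_B/C_{A0} = 0.417.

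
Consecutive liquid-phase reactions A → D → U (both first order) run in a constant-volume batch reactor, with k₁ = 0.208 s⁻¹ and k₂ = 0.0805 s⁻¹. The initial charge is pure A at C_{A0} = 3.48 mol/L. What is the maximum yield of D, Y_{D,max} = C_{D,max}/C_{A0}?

Evaluating C_D at t_opt = ln(k₂/k₁)/(k₂−k₁) gives C_{D,max}/C_{A0} = (k₁/k₂)^[k₂/(k₂−k₁)].
= (0.208/0.0805)^(0.0805/(0.0805−0.208)) = (2.584)^(-0.6314) = 0.5492.

0.549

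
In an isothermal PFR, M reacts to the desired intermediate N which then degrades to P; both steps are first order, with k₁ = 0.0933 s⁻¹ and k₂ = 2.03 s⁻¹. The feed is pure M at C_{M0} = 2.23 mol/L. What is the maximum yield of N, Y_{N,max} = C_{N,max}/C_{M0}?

0.0396

Evaluating C_N at τ_opt = ln(k₂/k₁)/(k₂−k₁) gives C_{N,max}/C_{M0} = (k₁/k₂)^[k₂/(k₂−k₁)].
= (0.0933/2.03)^(2.03/(2.03−0.0933)) = (0.04596)^(1.048) = 0.03962.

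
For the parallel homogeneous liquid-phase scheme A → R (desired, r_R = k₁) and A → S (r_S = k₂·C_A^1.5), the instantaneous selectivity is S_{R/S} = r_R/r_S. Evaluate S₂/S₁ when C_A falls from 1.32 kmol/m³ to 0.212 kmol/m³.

15.5

S_{R/S} = (k₁/k₂)·C_A^-1.5, so S₂/S₁ = (C_{A,2}/C_{A,1})^-1.5.
= (0.212/1.32)^(-1.5) = (0.1606)^(-1.5) = 15.5.
Selectivity toward R rises as C_A falls — low-concentration operation is favoured.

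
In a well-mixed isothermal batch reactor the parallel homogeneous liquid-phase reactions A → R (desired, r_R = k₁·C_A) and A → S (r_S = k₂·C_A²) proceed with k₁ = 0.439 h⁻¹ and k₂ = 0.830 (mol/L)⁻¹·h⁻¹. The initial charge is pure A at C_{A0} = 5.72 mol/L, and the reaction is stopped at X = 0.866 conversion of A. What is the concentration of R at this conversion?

C_A = C_{A0}(1−X) = 0.7665 mol/L.
Along a PFR/batch, dC_R/dC_A = −r_R/(r_R+r_S) = −k₁/(k₁+k₂·C_A).
Integrating from C_{A0} to C_A: C_R = (0.439/0.830)·ln[(0.439+0.830·5.72)/(0.439+0.830·0.766)] = 0.5289·ln(5.187/1.075) = 0.8323 mol/L.

0.832 mol/L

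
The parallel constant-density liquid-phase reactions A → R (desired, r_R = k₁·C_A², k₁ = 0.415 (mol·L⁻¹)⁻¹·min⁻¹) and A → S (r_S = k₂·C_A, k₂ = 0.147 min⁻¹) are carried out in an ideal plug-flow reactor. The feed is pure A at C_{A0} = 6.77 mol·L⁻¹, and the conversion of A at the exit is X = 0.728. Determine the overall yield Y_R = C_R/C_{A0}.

0.666

C_A = C_{A0}(1−X) = 1.841 mol·L⁻¹.
Along a PFR/batch, dC_S/dC_A = −r_S/(r_R+r_S) = −k₂/(k₂+k₁·C_A).
Integrating from C_{A0} to C_A: C_S = (0.147/0.415)·ln[(0.147+0.415·6.77)/(0.147+0.415·1.84)] = 0.3542·ln(2.957/0.9112) = 0.4169 mol·L⁻¹.
Then C_R = (C_{A0}−C_A) − C_S = 4.929 − 0.4169 = 4.512 mol·L⁻¹.
Y_R = C_R/C_{A0} = 4.512/6.77 = 0.666.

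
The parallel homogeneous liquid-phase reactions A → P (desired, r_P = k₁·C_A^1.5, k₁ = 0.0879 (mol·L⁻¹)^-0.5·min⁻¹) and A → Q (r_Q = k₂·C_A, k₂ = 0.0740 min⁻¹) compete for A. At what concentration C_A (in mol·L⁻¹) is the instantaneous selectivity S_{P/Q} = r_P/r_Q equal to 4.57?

S_{P/Q} = (k₁/k₂)·C_A^0.5 ⇒ C_A = (S·k₂/k₁)^(2).
= (4.57×0.0740/0.0879)^(2) = (3.847)^(2) = 14.8 mol·L⁻¹.

14.8 mol·L⁻¹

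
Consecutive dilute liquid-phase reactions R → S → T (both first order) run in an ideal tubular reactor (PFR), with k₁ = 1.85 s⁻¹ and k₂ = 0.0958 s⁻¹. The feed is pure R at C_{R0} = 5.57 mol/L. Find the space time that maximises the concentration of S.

For first-order series the maximum of C_S occurs at τ_opt = ln(k₂/k₁)/(k₂−k₁).
= ln(0.0958/1.85)/(0.0958−1.85) = ln(0.05178)/-1.754 = -2.961/-1.754 = 1.69 s.

1.69 s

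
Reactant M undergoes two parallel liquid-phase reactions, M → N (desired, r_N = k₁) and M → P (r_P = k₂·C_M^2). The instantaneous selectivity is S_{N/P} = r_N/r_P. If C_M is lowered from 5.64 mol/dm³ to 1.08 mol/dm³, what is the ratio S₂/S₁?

27.3

S_{N/P} = (k₁/k₂)·C_M^-2, so S₂/S₁ = (C_{M,2}/C_{M,1})^-2.
= (1.08/5.64)^(-2) = (0.1915)^(-2) = 27.3.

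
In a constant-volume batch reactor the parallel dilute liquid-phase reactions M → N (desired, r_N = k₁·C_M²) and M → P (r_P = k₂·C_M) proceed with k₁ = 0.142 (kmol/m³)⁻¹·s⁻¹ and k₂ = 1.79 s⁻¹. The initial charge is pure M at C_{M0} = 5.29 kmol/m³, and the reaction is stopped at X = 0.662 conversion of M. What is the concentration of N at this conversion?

C_M = C_{M0}(1−X) = 1.788 kmol/m³.
Along a PFR/batch, dC_P/dC_M = −r_P/(r_N+r_P) = −k₂/(k₂+k₁·C_M).
Integrating from C_{M0} to C_M: C_P = (1.79/0.142)·ln[(1.79+0.142·5.29)/(1.79+0.142·1.79)] = 12.61·ln(2.541/2.044) = 2.745 kmol/m³.
Then C_N = (C_{M0}−C_M) − C_P = 3.502 − 2.745 = 0.7569 kmol/m³.

0.757 kmol/m³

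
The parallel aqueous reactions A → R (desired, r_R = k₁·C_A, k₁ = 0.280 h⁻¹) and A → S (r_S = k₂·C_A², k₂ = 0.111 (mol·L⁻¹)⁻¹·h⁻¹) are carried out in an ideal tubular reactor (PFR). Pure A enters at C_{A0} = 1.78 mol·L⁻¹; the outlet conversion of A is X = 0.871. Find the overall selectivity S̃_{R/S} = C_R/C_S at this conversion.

2.66

C_A = C_{A0}(1−X) = 0.2296 mol·L⁻¹.
Along a PFR/batch, dC_R/dC_A = −r_R/(r_R+r_S) = −k₁/(k₁+k₂·C_A).
Integrating from C_{A0} to C_A: C_R = (0.280/0.111)·ln[(0.280+0.111·1.78)/(0.280+0.111·0.230)] = 2.523·ln(0.4776/0.3055) = 1.127 mol·L⁻¹.
C_S = (C_{A0}−C_A)−C_R = 0.4233 mol·L⁻¹; S̃_{R/S} = 1.127/0.4233 = 2.66.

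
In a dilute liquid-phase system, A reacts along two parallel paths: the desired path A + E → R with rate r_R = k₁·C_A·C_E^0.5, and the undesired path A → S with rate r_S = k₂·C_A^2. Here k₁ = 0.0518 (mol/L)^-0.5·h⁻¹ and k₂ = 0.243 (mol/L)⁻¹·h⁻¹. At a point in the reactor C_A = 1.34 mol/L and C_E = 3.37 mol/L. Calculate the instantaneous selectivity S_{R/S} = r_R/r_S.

0.292

S_{R/S} = r_R/r_S = (k₁·C_A·C_E^0.5)/(k₂·C_A^2) = (k₁/k₂)·C_A⁻¹·C_E^0.5.
= (0.0518×1.340×3.370^0.5) / (0.243×1.340^2) = 0.1274/0.4363 = 0.292.
The undesired path is higher order in A, so low C_A (CSTR or dilute feed) favours R.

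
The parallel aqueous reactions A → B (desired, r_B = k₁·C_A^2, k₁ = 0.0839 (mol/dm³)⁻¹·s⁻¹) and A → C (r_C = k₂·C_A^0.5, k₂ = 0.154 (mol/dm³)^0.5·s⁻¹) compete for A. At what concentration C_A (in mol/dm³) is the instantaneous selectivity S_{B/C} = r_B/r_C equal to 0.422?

0.843 mol/dm³

S_{B/C} = (k₁/k₂)·C_A^1.5 ⇒ C_A = (S·k₂/k₁)^(1/1.5).
= (0.422×0.154/0.0839)^(0.6667) = (0.7746)^(0.6667) = 0.843 mol/dm³.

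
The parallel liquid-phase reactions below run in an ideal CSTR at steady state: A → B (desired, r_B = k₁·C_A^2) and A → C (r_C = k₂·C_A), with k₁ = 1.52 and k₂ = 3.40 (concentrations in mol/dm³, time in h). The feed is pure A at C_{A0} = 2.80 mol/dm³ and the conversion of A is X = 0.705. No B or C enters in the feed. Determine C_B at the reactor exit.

Exit C_A = C_{A0}(1−X) = 2.80×0.295 = 0.8260 mol/dm³.
A CSTR operates uniformly at the exit composition, giving r_B = 1.037 and r_C = 2.808 (each k·C_A^n at C_A = 0.8260).
Fraction of consumed A going to B: r_B/(r_B+r_C) = 0.2697.
C_B = 0.2697·C_{A0}·X = 0.2697×2.80×0.705 = 0.532 mol/dm³.

0.532 mol/dm³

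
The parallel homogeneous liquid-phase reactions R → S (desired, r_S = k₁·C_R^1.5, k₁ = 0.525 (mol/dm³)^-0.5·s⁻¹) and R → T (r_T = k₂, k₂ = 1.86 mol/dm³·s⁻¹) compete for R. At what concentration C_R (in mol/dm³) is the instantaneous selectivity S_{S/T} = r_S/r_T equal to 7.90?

S_{S/T} = (k₁/k₂)·C_R^1.5 ⇒ C_R = (S·k₂/k₁)^(1/1.5).
= (7.90×1.86/0.525)^(0.6667) = (27.99)^(0.6667) = 9.22 mol/dm³.

9.22 mol/dm³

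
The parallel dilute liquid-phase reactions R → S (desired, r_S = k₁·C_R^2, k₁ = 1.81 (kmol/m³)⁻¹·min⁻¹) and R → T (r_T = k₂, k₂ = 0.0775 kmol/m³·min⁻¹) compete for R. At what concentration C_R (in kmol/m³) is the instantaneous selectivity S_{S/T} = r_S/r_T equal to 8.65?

S_{S/T} = (k₁/k₂)·C_R^2 ⇒ C_R = (S·k₂/k₁)^(0.5).
= (8.65×0.0775/1.81)^(0.5) = (0.3704)^(0.5) = 0.609 kmol/m³.

0.609 kmol/m³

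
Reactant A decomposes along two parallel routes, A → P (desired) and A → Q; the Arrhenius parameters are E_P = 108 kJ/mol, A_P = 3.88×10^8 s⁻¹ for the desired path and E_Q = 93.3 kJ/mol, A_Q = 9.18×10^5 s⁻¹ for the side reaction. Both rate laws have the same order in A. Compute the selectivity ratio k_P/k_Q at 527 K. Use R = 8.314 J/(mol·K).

14.8

With equal orders, S_{P/Q} = k_P/k_Q = (A_P/A_Q)·exp[(E_Q−E_P)/(RT)].
(E_Q−E_P)/(RT) = (93.3−108)×10³/(8.314×527) = -14700/4381 = -3.355.
k_P/k_Q = (3.88×10^8/9.18×10^5)·exp(-3.355) = 422.7 × 0.03491 = 14.8.
Since E_P > E_Q, raising the temperature improves selectivity toward P.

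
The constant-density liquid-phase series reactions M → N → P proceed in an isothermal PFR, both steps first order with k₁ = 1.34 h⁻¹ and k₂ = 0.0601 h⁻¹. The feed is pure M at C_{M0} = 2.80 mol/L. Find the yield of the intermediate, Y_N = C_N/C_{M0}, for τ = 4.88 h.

Solving the coupled first-order balances gives C_N(τ) = [k₁/(k₂−k₁)]·C_{M0}·(e^(−k₁τ) − e^(−k₂τ)).
e^(−k₁τ) = e^(−1.34×4.88) = e^(−6.539) = 0.001446; e^(−k₂τ) = e^(−0.2933) = 0.7458.
C_N = 1.34×2.80/(0.0601−1.34) × (0.001446−0.7458) = (-2.931)×(-0.7444) = 2.182 mol/L.
Y_N = C_N/C_{M0} = 2.182/2.80 = 0.779.

0.779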